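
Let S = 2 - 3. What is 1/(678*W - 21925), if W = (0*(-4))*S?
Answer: -1/21925 ≈ -4.5610e-5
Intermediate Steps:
S = -1
W = 0 (W = (0*(-4))*(-1) = 0*(-1) = 0)
1/(678*W - 21925) = 1/(678*0 - 21925) = 1/(0 - 21925) = 1/(-21925) = -1/21925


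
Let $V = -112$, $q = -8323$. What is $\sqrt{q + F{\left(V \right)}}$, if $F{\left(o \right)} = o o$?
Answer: $3 \sqrt{469} \approx 64.969$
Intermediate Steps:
$F{\left(o \right)} = o^{2}$
$\sqrt{q + F{\left(V \right)}} = \sqrt{-8323 + \left(-112\right)^{2}} = \sqrt{-8323 + 12544} = \sqrt{4221} = 3 \sqrt{469}$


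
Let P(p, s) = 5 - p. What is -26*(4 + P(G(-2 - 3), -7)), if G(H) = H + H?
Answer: -494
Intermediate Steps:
G(H) = 2*H
-26*(4 + P(G(-2 - 3), -7)) = -26*(4 + (5 - 2*(-2 - 3))) = -26*(4 + (5 - 2*(-5))) = -26*(4 + (5 - 1*(-10))) = -26*(4 + (5 + 10)) = -26*(4 + 15) = -26*19 = -494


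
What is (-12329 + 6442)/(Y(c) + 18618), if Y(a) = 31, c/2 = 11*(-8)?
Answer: -5887/18649 ≈ -0.31567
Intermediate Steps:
c = -176 (c = 2*(11*(-8)) = 2*(-88) = -176)
(-12329 + 6442)/(Y(c) + 18618) = (-12329 + 6442)/(31 + 18618) = -5887/18649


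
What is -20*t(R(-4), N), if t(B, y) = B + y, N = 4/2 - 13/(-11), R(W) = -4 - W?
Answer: -700/11 ≈ -63.636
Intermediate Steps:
N = 35/11 (N = 4*(½) - 13*(-1/11) = 2 + 13/11 = 35/11 ≈ 3.1818)
-20*t(R(-4), N) = -20*((-4 - 1*(-4)) + 35/11) = -20*((-4 + 4) + 35/11) = -20*(0 + 35/11) = -20*35/11 = -700/11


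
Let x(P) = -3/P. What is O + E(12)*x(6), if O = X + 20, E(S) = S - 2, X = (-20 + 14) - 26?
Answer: -17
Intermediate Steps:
X = -32 (X = -6 - 26 = -32)
E(S) = -2 + S
O = -12 (O = -32 + 20 = -12)
O + E(12)*x(6) = -12 + (-2 + 12)*(-3/6) = -12 + 10*(-3*⅙) = -12 + 10*(-½) = -12 - 5 = -17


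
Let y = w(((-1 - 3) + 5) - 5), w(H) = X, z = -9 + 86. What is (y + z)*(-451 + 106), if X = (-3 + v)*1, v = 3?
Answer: -26565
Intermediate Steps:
z = 77
X = 0 (X = (-3 + 3)*1 = 0*1 = 0)
w(H) = 0
y = 0
(y + z)*(-451 + 106) = (0 + 77)*(-451 + 106) = 77*(-345) = -26565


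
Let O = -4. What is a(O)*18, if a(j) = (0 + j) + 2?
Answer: -36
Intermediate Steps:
a(j) = 2 + j (a(j) = j + 2 = 2 + j)
a(O)*18 = (2 - 4)*18 = -2*18 = -36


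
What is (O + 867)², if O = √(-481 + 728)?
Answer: (867 + √247)² ≈ 7.7919e+5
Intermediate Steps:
O = √247 ≈ 15.716
(O + 867)² = (√247 + 867)² = (867 + √247)²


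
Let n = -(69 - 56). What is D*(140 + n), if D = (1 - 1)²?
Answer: 0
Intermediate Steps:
D = 0 (D = 0² = 0)
n = -13 (n = -1*13 = -13)
D*(140 + n) = 0*(140 - 13) = 0*127 = 0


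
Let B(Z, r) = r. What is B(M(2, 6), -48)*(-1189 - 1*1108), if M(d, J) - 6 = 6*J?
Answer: 110256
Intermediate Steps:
M(d, J) = 6 + 6*J
B(M(2, 6), -48)*(-1189 - 1*1108) = -48*(-1189 - 1*1108) = -48*(-1189 - 1108) = -48*(-2297) = 110256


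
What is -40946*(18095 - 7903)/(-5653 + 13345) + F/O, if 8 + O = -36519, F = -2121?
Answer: -3810872734333/70241421 ≈ -54254.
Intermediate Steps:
O = -36527 (O = -8 - 36519 = -36527)
-40946*(18095 - 7903)/(-5653 + 13345) + F/O = -40946*(18095 - 7903)/(-5653 + 13345) - 2121/(-36527) = -40946/(7692/10192) - 2121*(-1/36527) = -40946/(7692*(1/10192)) + 2121/36527 = -40946/1923/2548 + 2121/36527 = -40946*2548/1923 + 2121/36527 = -104330408/1923 + 2121/36527 = -3810872734333/70241421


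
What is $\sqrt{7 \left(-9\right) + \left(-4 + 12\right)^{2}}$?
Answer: $1$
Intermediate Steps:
$\sqrt{7 \left(-9\right) + \left(-4 + 12\right)^{2}} = \sqrt{-63 + 8^{2}} = \sqrt{-63 + 64} = \sqrt{1} = 1$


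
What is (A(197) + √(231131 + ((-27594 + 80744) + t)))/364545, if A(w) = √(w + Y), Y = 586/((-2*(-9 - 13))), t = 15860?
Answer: √33349/121515 + √101794/8019990 ≈ 0.0015426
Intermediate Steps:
Y = 293/22 (Y = 586/((-2*(-22))) = 586/44 = 586*(1/44) = 293/22 ≈ 13.318)
A(w) = √(293/22 + w) (A(w) = √(w + 293/22) = √(293/22 + w))
(A(197) + √(231131 + ((-27594 + 80744) + t)))/364545 = (√(6446 + 484*197)/22 + √(231131 + ((-27594 + 80744) + 15860)))/364545 = (√(6446 + 95348)/22 + √(231131 + (53150 + 15860)))*(1/364545) = (√101794/22 + √(231131 + 69010))*(1/364545) = (√101794/22 + √300141)*(1/364545) = (√101794/22 + 3*√33349)*(1/364545) = (3*√33349 + √101794/22)*(1/364545) = √33349/121515 + √101794/8019990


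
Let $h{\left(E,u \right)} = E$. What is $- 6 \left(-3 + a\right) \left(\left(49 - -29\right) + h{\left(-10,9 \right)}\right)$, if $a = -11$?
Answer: $5712$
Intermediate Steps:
$- 6 \left(-3 + a\right) \left(\left(49 - -29\right) + h{\left(-10,9 \right)}\right) = - 6 \left(-3 - 11\right) \left(\left(49 - -29\right) - 10\right) = \left(-6\right) \left(-14\right) \left(\left(49 + 29\right) - 10\right) = 84 \left(78 - 10\right) = 84 \cdot 68 = 5712$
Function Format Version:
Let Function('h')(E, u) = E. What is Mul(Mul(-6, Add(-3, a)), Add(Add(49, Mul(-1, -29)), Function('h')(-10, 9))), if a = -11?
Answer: 5712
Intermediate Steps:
Mul(Mul(-6, Add(-3, a)), Add(Add(49, Mul(-1, -29)), Function('h')(-10, 9))) = Mul(Mul(-6, Add(-3, -11)), Add(Add(49, Mul(-1, -29)), -10)) = Mul(Mul(-6, -14), Add(Add(49, 29), -10)) = Mul(84, Add(78, -10)) = Mul(84, 68) = 5712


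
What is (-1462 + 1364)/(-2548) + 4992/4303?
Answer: 10315/8606 ≈ 1.1986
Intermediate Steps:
(-1462 + 1364)/(-2548) + 4992/4303 = -98*(-1/2548) + 4992*(1/4303) = 1/26 + 384/331 = 10315/8606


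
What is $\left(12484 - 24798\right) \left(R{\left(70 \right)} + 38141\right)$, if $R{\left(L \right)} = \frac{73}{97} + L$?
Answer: $- \frac{45642333560}{97} \approx -4.7054 \cdot 10^{8}$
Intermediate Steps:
$R{\left(L \right)} = \frac{73}{97} + L$ ($R{\left(L \right)} = 73 \cdot \frac{1}{97} + L = \frac{73}{97} + L$)
$\left(12484 - 24798\right) \left(R{\left(70 \right)} + 38141\right) = \left(12484 - 24798\right) \left(\left(\frac{73}{97} + 70\right) + 38141\right) = - 12314 \left(\frac{6863}{97} + 38141\right) = \left(-12314\right) \frac{3706540}{97} = - \frac{45642333560}{97}$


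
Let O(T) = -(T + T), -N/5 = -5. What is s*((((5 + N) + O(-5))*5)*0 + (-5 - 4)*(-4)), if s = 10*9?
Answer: 3240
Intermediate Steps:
N = 25 (N = -5*(-5) = 25)
O(T) = -2*T
s = 90
s*((((5 + N) + O(-5))*5)*0 + (-5 - 4)*(-4)) = 90*((((5 + 25) - 2*(-5))*5)*0 + (-5 - 4)*(-4)) = 90*(((30 + 10)*5)*0 - 9*(-4)) = 90*((40*5)*0 + 36) = 90*(200*0 + 36) = 90*(0 + 36) = 90*36 = 3240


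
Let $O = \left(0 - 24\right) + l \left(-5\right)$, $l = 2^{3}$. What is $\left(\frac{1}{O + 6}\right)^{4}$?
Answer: $\frac{1}{11316496} \approx 8.8367 \cdot 10^{-8}$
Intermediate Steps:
$l = 8$
$O = -64$ ($O = \left(0 - 24\right) + 8 \left(-5\right) = \left(0 - 24\right) - 40 = -24 - 40 = -64$)
$\left(\frac{1}{O + 6}\right)^{4} = \left(\frac{1}{-64 + 6}\right)^{4} = \left(\frac{1}{-58}\right)^{4} = \left(- \frac{1}{58}\right)^{4} = \frac{1}{11316496}$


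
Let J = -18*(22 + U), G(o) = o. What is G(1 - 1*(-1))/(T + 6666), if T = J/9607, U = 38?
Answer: 9607/32019591 ≈ 0.00030003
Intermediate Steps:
J = -1080 (J = -18*(22 + 38) = -18*60 = -1080)
T = -1080/9607 ≈ -0.11242
G(1 - 1*(-1))/(T + 6666) = (1 - 1*(-1))/(-1080/9607 + 6666) = (1 + 1)/(64039182/9607) = (9607/64039182)*2 = 9607/32019591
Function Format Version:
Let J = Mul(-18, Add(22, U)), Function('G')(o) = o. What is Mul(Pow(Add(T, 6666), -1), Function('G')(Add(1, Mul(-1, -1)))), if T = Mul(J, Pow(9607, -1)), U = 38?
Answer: Rational(9607, 32019591) ≈ 0.00030003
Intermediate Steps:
J = -1080 (J = Mul(-18, Add(22, 38)) = Mul(-18, 60) = -1080)
T = Rational(-1080, 9607) (T = Mul(-1080, Pow(9607, -1)) = Mul(-1080, Rational(1, 9607)) = Rational(-1080, 9607) ≈ -0.11242)
Mul(Pow(Add(T, 6666), -1), Function('G')(Add(1, Mul(-1, -1)))) = Mul(Pow(Add(Rational(-1080, 9607), 6666), -1), Add(1, Mul(-1, -1))) = Mul(Pow(Rational(64039182, 9607), -1), Add(1, 1)) = Mul(Rational(9607, 64039182), 2) = Rational(9607, 32019591)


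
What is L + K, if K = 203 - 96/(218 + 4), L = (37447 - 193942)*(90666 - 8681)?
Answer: -474718967780/37 ≈ -1.2830e+10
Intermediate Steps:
L = -12830242575 (L = -156495*81985 = -12830242575)
K = 7495/37 (K = 203 - 96/222 = 203 + (1/222)*(-96) = 203 - 16/37 = 7495/37 ≈ 202.57)
L + K = -12830242575 + 7495/37 = -474718967780/37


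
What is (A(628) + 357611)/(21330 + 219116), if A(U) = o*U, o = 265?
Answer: 524031/240446 ≈ 2.1794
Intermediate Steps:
A(U) = 265*U
(A(628) + 357611)/(21330 + 219116) = (265*628 + 357611)/(21330 + 219116) = (166420 + 357611)/240446 = 524031*(1/240446) = 524031/240446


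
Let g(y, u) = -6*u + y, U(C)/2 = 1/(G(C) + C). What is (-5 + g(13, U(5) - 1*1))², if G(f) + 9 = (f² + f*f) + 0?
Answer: 99856/529 ≈ 188.76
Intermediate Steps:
G(f) = -9 + 2*f² (G(f) = -9 + ((f² + f*f) + 0) = -9 + ((f² + f²) + 0) = -9 + (2*f² + 0) = -9 + 2*f²)
U(C) = 2/(-9 + C + 2*C²) (U(C) = 2/((-9 + 2*C²) + C) = 2/(-9 + C + 2*C²))
g(y, u) = y - 6*u
(-5 + g(13, U(5) - 1*1))² = (-5 + (13 - 6*(2/(-9 + 5 + 2*5²) - 1*1)))² = (-5 + (13 - 6*(2/(-9 + 5 + 2*25) - 1)))² = (-5 + (13 - 6*(2/(-9 + 5 + 50) - 1)))² = (-5 + (13 - 6*(2/46 - 1)))² = (-5 + (13 - 6*(2*(1/46) - 1)))² = (-5 + (13 - 6*(1/23 - 1)))² = (-5 + (13 - 6*(-22/23)))² = (-5 + (13 + 132/23))² = (-5 + 431/23)² = (316/23)² = 99856/529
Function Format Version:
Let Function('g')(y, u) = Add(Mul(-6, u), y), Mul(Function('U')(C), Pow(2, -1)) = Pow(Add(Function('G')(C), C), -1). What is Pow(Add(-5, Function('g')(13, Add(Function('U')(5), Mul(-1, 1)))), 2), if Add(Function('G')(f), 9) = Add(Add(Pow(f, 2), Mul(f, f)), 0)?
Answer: Rational(99856, 529) ≈ 188.76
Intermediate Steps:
Function('G')(f) = Add(-9, Mul(2, Pow(f, 2))) (Function('G')(f) = Add(-9, Add(Add(Pow(f, 2), Mul(f, f)), 0)) = Add(-9, Add(Add(Pow(f, 2), Pow(f, 2)), 0)) = Add(-9, Add(Mul(2, Pow(f, 2)), 0)) = Add(-9, Mul(2, Pow(f, 2))))
Function('U')(C) = Mul(2, Pow(Add(-9, C, Mul(2, Pow(C, 2))), -1)) (Function('U')(C) = Mul(2, Pow(Add(Add(-9, Mul(2, Pow(C, 2))), C), -1)) = Mul(2, Pow(Add(-9, C, Mul(2, Pow(C, 2))), -1)))
Function('g')(y, u) = Add(y, Mul(-6, u))
Pow(Add(-5, Function('g')(13, Add(Function('U')(5), Mul(-1, 1)))), 2) = Pow(Add(-5, Add(13, Mul(-6, Add(Mul(2, Pow(Add(-9, 5, Mul(2, Pow(5, 2))), -1)), Mul(-1, 1))))), 2) = Pow(Add(-5, Add(13, Mul(-6, Add(Mul(2, Pow(Add(-9, 5, Mul(2, 25)), -1)), -1)))), 2) = Pow(Add(-5, Add(13, Mul(-6, Add(Mul(2, Pow(Add(-9, 5, 50), -1)), -1)))), 2) = Pow(Add(-5, Add(13, Mul(-6, Add(Mul(2, Pow(46, -1)), -1)))), 2) = Pow(Add(-5, Add(13, Mul(-6, Add(Mul(2, Rational(1, 46)), -1)))), 2) = Pow(Add(-5, Add(13, Mul(-6, Add(Rational(1, 23), -1)))), 2) = Pow(Add(-5, Add(13, Mul(-6, Rational(-22, 23)))), 2) = Pow(Add(-5, Add(13, Rational(132, 23))), 2) = Pow(Add(-5, Rational(431, 23)), 2) = Pow(Rational(316, 23), 2) = Rational(99856, 529)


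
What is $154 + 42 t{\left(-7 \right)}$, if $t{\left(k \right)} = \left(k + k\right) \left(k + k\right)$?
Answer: $8386$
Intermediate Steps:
$t{\left(k \right)} = 4 k^{2}$ ($t{\left(k \right)} = 2 k 2 k = 4 k^{2}$)
$154 + 42 t{\left(-7 \right)} = 154 + 42 \cdot 4 \left(-7\right)^{2} = 154 + 42 \cdot 4 \cdot 49 = 154 + 42 \cdot 196 = 154 + 8232 = 8386$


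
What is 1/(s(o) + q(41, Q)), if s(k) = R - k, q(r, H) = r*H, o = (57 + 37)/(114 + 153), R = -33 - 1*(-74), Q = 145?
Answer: 267/1598168 ≈ 0.00016707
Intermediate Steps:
R = 41 (R = -33 + 74 = 41)
o = 94/267 ≈ 0.35206
q(r, H) = H*r
s(k) = 41 - k
1/(s(o) + q(41, Q)) = 1/((41 - 1*94/267) + 145*41) = 1/((41 - 94/267) + 5945) = 1/(10853/267 + 5945) = 1/(1598168/267) = 267/1598168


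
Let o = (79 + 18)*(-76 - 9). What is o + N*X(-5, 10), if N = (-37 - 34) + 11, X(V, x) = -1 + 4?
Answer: -8425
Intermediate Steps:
X(V, x) = 3
N = -60 (N = -71 + 11 = -60)
o = -8245 (o = 97*(-85) = -8245)
o + N*X(-5, 10) = -8245 - 60*3 = -8245 - 180 = -8425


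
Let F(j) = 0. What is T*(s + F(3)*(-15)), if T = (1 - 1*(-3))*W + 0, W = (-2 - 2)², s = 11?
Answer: 704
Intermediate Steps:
W = 16 (W = (-4)² = 16)
T = 64 (T = (1 - 1*(-3))*16 + 0 = (1 + 3)*16 + 0 = 4*16 + 0 = 64 + 0 = 64)
T*(s + F(3)*(-15)) = 64*(11 + 0*(-15)) = 64*(11 + 0) = 64*11 = 704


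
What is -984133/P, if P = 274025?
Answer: -984133/274025 ≈ -3.5914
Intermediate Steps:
-984133/P = -984133/274025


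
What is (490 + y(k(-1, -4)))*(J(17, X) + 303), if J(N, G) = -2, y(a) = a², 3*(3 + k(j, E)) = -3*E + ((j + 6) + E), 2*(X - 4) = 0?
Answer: 1332226/9 ≈ 1.4803e+5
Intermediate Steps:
X = 4 (X = 4 + (½)*0 = 4 + 0 = 4)
k(j, E) = -1 - 2*E/3 + j/3 (k(j, E) = -3 + (-3*E + ((j + 6) + E))/3 = -3 + (-3*E + ((6 + j) + E))/3 = -3 + (-3*E + (6 + E + j))/3 = -3 + (6 + j - 2*E)/3 = -3 + (2 - 2*E/3 + j/3) = -1 - 2*E/3 + j/3)
(490 + y(k(-1, -4)))*(J(17, X) + 303) = (490 + (-1 - ⅔*(-4) + (⅓)*(-1))²)*(-2 + 303) = (490 + (-1 + 8/3 - ⅓)²)*301 = (490 + (4/3)²)*301 = (490 + 16/9)*301 = (4426/9)*301 = 1332226/9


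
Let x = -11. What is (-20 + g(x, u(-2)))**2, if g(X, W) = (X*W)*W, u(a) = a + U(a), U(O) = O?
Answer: 38416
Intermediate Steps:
u(a) = 2*a (u(a) = a + a = 2*a)
g(X, W) = X*W**2 (g(X, W) = (W*X)*W = X*W**2)
(-20 + g(x, u(-2)))**2 = (-20 - 11*(2*(-2))**2)**2 = (-20 - 11*(-4)**2)**2 = (-20 - 11*16)**2 = (-20 - 176)**2 = (-196)**2 = 38416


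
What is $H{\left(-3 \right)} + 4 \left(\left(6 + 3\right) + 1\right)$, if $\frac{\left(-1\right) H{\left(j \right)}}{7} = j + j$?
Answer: $82$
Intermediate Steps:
$H{\left(j \right)} = - 14 j$ ($H{\left(j \right)} = - 7 \left(j + j\right) = - 7 \cdot 2 j = - 14 j$)
$H{\left(-3 \right)} + 4 \left(\left(6 + 3\right) + 1\right) = \left(-14\right) \left(-3\right) + 4 \left(\left(6 + 3\right) + 1\right) = 42 + 4 \left(9 + 1\right) = 42 + 4 \cdot 10 = 42 + 40 = 82$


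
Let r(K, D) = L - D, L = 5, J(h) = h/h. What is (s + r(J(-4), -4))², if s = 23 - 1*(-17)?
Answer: 2401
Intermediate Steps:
s = 40 (s = 23 + 17 = 40)
J(h) = 1
r(K, D) = 5 - D
(s + r(J(-4), -4))² = (40 + (5 - 1*(-4)))² = (40 + (5 + 4))² = (40 + 9)² = 49² = 2401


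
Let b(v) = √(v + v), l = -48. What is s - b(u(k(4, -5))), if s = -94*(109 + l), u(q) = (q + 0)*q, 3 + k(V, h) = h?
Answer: -5734 - 8*√2 ≈ -5745.3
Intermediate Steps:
k(V, h) = -3 + h
u(q) = q² (u(q) = q*q = q²)
s = -5734 (s = -94*(109 - 48) = -94*61 = -5734)
b(v) = √2*√v (b(v) = √(2*v) = √2*√v)
s - b(u(k(4, -5))) = -5734 - √2*√((-3 - 5)²) = -5734 - √2*√((-8)²) = -5734 - √2*√64 = -5734 - √2*8 = -5734 - 8*√2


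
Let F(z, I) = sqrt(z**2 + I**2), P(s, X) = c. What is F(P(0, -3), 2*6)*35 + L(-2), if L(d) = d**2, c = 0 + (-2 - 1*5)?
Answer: 4 + 35*sqrt(193) ≈ 490.24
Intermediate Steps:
c = -7 (c = 0 + (-2 - 5) = 0 - 7 = -7)
P(s, X) = -7
F(z, I) = sqrt(I**2 + z**2)
F(P(0, -3), 2*6)*35 + L(-2) = sqrt((2*6)**2 + (-7)**2)*35 + (-2)**2 = sqrt(12**2 + 49)*35 + 4 = sqrt(144 + 49)*35 + 4 = sqrt(193)*35 + 4 = 35*sqrt(193) + 4 = 4 + 35*sqrt(193)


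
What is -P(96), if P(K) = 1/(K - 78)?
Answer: -1/18 ≈ -0.055556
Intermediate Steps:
P(K) = 1/(-78 + K)
-P(96) = -1/(-78 + 96) = -1/18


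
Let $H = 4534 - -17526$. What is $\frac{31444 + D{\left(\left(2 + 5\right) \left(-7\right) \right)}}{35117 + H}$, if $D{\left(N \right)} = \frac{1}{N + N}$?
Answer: $\frac{3081511}{5603346} \approx 0.54994$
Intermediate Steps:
$H = 22060$ ($H = 4534 + 17526 = 22060$)
$D{\left(N \right)} = \frac{1}{2 N}$
$\frac{31444 + D{\left(\left(2 + 5\right) \left(-7\right) \right)}}{35117 + H} = \frac{31444 + \frac{1}{2 \left(2 + 5\right) \left(-7\right)}}{35117 + 22060} = \frac{31444 + \frac{1}{2 \cdot 7 \left(-7\right)}}{57177} = \left(31444 + \frac{1}{2 \left(-49\right)}\right) \frac{1}{57177} = \left(31444 + \frac{1}{2} \left(- \frac{1}{49}\right)\right) \frac{1}{57177} = \left(31444 - \frac{1}{98}\right) \frac{1}{57177} = \frac{3081511}{98} \cdot \frac{1}{57177} = \frac{3081511}{5603346}$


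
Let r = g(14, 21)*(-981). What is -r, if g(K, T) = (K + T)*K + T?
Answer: 501291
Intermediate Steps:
g(K, T) = T + K*(K + T) (g(K, T) = K*(K + T) + T = T + K*(K + T))
r = -501291 (r = (21 + 14² + 14*21)*(-981) = (21 + 196 + 294)*(-981) = 511*(-981) = -501291)
-r = -1*(-501291) = 501291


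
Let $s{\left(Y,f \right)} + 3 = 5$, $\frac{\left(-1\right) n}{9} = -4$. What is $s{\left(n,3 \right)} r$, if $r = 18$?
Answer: $36$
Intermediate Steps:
$n = 36$ ($n = \left(-9\right) \left(-4\right) = 36$)
$s{\left(Y,f \right)} = 2$ ($s{\left(Y,f \right)} = -3 + 5 = 2$)
$s{\left(n,3 \right)} r = 2 \cdot 18 = 36$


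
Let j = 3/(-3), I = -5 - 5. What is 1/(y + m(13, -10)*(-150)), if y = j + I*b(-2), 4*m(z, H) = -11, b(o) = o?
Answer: 2/863 ≈ 0.0023175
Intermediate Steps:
I = -10
j = -1 (j = 3*(-⅓) = -1)
m(z, H) = -11/4 (m(z, H) = (¼)*(-11) = -11/4)
y = 19 (y = -1 - 10*(-2) = -1 + 20 = 19)
1/(y + m(13, -10)*(-150)) = 1/(19 - 11/4*(-150)) = 1/(19 + 825/2) = 1/(863/2) = 2/863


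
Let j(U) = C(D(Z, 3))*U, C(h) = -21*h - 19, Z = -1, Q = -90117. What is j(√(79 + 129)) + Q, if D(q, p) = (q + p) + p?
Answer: -90117 - 496*√13 ≈ -91905.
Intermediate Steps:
D(q, p) = q + 2*p (D(q, p) = (p + q) + p = q + 2*p)
C(h) = -19 - 21*h
j(U) = -124*U (j(U) = (-19 - 21*(-1 + 2*3))*U = (-19 - 21*(-1 + 6))*U = (-19 - 21*5)*U = (-19 - 105)*U = -124*U)
j(√(79 + 129)) + Q = -124*√(79 + 129) - 90117 = -496*√13 - 90117 = -90117 - 496*√13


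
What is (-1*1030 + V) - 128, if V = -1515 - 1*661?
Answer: -3334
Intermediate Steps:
V = -2176 (V = -1515 - 661 = -2176)
(-1*1030 + V) - 128 = (-1*1030 - 2176) - 128 = (-1030 - 2176) - 128 = -3206 - 128 = -3334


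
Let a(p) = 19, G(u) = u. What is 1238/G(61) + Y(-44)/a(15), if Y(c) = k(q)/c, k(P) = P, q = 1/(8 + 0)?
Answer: 8279683/407968 ≈ 20.295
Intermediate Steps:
q = ⅛ (q = 1/8 = ⅛ ≈ 0.12500)
Y(c) = 1/(8*c)
1238/G(61) + Y(-44)/a(15) = 1238/61 + ((⅛)/(-44))/19 = 1238*(1/61) + ((⅛)*(-1/44))*(1/19) = 1238/61 - 1/352*1/19 = 1238/61 - 1/6688 = 8279683/407968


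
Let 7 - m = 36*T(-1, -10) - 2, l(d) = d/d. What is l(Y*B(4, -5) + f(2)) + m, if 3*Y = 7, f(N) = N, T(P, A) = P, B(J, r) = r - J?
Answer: 46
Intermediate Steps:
Y = 7/3 (Y = (⅓)*7 = 7/3 ≈ 2.3333)
l(d) = 1
m = 45 (m = 7 - (36*(-1) - 2) = 7 - (-36 - 2) = 7 - 1*(-38) = 7 + 38 = 45)
l(Y*B(4, -5) + f(2)) + m = 1 + 45 = 46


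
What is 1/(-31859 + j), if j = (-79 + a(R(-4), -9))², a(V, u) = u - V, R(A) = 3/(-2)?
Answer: -4/97507 ≈ -4.1023e-5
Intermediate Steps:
R(A) = -3/2 (R(A) = 3*(-½) = -3/2)
j = 29929/4 (j = (-79 + (-9 - 1*(-3/2)))² = (-79 + (-9 + 3/2))² = (-79 - 15/2)² = (-173/2)² = 29929/4 ≈ 7482.3)
1/(-31859 + j) = 1/(-31859 + 29929/4) = 1/(-97507/4) = -4/97507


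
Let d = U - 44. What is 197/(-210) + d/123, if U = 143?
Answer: -1147/8610 ≈ -0.13322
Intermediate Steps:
d = 99 (d = 143 - 44 = 99)
197/(-210) + d/123 = 197/(-210) + 99/123 = 197*(-1/210) + 99*(1/123) = -197/210 + 33/41 = -1147/8610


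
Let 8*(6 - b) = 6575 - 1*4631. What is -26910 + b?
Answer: -27147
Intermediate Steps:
b = -237 (b = 6 - (6575 - 1*4631)/8 = 6 - (6575 - 4631)/8 = 6 - ⅛*1944 = 6 - 243 = -237)
-26910 + b = -26910 - 237 = -27147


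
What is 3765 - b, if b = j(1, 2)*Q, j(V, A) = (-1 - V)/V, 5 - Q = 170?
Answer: 3435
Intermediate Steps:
Q = -165 (Q = 5 - 1*170 = 5 - 170 = -165)
j(V, A) = (-1 - V)/V
b = 330 (b = ((-1 - 1*1)/1)*(-165) = (1*(-1 - 1))*(-165) = (1*(-2))*(-165) = -2*(-165) = 330)
3765 - b = 3765 - 1*330 = 3765 - 330 = 3435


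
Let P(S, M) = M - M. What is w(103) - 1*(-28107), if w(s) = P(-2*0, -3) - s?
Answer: 28004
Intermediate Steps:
P(S, M) = 0
w(s) = -s (w(s) = 0 - s = -s)
w(103) - 1*(-28107) = -1*103 - 1*(-28107) = -103 + 28107 = 28004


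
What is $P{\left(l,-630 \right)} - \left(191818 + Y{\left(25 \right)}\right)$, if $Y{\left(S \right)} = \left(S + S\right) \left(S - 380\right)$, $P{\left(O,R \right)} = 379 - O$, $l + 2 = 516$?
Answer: $-174203$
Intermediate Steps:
$l = 514$ ($l = -2 + 516 = 514$)
$Y{\left(S \right)} = 2 S \left(-380 + S\right)$
$P{\left(l,-630 \right)} - \left(191818 + Y{\left(25 \right)}\right) = \left(379 - 514\right) - \left(191818 + 2 \cdot 25 \left(-380 + 25\right)\right) = \left(379 - 514\right) - \left(191818 + 2 \cdot 25 \left(-355\right)\right) = -135 - \left(191818 - 17750\right) = -135 - 174068 = -174203$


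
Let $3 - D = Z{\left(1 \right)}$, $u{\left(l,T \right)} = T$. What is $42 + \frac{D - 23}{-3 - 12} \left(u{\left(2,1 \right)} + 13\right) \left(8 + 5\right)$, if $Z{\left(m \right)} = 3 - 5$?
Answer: $\frac{1302}{5} \approx 260.4$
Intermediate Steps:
$Z{\left(m \right)} = -2$ ($Z{\left(m \right)} = 3 - 5 = -2$)
$D = 5$ ($D = 3 - -2 = 3 + 2 = 5$)
$42 + \frac{D - 23}{-3 - 12} \left(u{\left(2,1 \right)} + 13\right) \left(8 + 5\right) = 42 + \frac{5 - 23}{-3 - 12} \left(1 + 13\right) \left(8 + 5\right) = 42 + - \frac{18}{-15} \cdot 14 \cdot 13 = 42 + \left(-18\right) \left(- \frac{1}{15}\right) 182 = 42 + \frac{6}{5} \cdot 182 = 42 + \frac{1092}{5} = \frac{1302}{5}$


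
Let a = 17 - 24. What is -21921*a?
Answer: 153447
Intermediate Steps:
a = -7
-21921*a = -21921*(-7) = 153447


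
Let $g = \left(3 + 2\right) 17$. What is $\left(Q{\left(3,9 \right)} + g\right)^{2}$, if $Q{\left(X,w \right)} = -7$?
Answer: $6084$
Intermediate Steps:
$g = 85$ ($g = 5 \cdot 17 = 85$)
$\left(Q{\left(3,9 \right)} + g\right)^{2} = \left(-7 + 85\right)^{2} = 78^{2} = 6084$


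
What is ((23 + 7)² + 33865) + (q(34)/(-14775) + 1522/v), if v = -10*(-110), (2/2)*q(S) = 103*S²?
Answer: 2259638701/65010 ≈ 34758.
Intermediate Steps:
q(S) = 103*S²
v = 1100
((23 + 7)² + 33865) + (q(34)/(-14775) + 1522/v) = ((23 + 7)² + 33865) + ((103*34²)/(-14775) + 1522/1100) = (30² + 33865) + ((103*1156)*(-1/14775) + 1522*(1/1100)) = (900 + 33865) + (119068*(-1/14775) + 761/550) = 34765 + (-119068/14775 + 761/550) = 34765 - 433949/65010 = 2259638701/65010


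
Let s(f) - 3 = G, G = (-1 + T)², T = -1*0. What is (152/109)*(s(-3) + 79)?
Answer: 12616/109 ≈ 115.74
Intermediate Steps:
T = 0
G = 1 (G = (-1 + 0)² = (-1)² = 1)
s(f) = 4 (s(f) = 3 + 1 = 4)
(152/109)*(s(-3) + 79) = (152/109)*(4 + 79) = (152*(1/109))*83 = (152/109)*83 = 12616/109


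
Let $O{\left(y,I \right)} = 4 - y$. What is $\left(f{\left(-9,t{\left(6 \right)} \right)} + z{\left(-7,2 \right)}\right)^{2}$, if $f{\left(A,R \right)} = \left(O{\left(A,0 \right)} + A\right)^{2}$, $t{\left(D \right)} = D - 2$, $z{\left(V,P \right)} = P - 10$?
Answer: $64$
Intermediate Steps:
$z{\left(V,P \right)} = -10 + P$
$t{\left(D \right)} = -2 + D$ ($t{\left(D \right)} = D - 2 = -2 + D$)
$f{\left(A,R \right)} = 16$ ($f{\left(A,R \right)} = \left(\left(4 - A\right) + A\right)^{2} = 4^{2} = 16$)
$\left(f{\left(-9,t{\left(6 \right)} \right)} + z{\left(-7,2 \right)}\right)^{2} = \left(16 + \left(-10 + 2\right)\right)^{2} = \left(16 - 8\right)^{2} = 8^{2} = 64$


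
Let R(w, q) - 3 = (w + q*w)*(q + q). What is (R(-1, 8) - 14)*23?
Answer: -3565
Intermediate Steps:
R(w, q) = 3 + 2*q*(w + q*w) (R(w, q) = 3 + (w + q*w)*(q + q) = 3 + (w + q*w)*(2*q) = 3 + 2*q*(w + q*w))
(R(-1, 8) - 14)*23 = ((3 + 2*8*(-1) + 2*(-1)*8²) - 14)*23 = ((3 - 16 + 2*(-1)*64) - 14)*23 = ((3 - 16 - 128) - 14)*23 = (-141 - 14)*23 = -155*23 = -3565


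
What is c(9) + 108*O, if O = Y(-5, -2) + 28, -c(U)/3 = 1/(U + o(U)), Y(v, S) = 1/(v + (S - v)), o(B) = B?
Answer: 17819/6 ≈ 2969.8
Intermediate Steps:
Y(v, S) = 1/S
c(U) = -3/(2*U) (c(U) = -3/(U + U) = -3*1/(2*U) = -3/(2*U))
O = 55/2 (O = 1/(-2) + 28 = -1/2 + 28 = 55/2 ≈ 27.500)
c(9) + 108*O = -3/2/9 + 108*(55/2) = -3/2*1/9 + 2970 = -1/6 + 2970 = 17819/6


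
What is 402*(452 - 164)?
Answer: 115776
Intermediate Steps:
402*(452 - 164) = 402*288 = 115776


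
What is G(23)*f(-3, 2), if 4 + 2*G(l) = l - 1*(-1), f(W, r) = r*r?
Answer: 40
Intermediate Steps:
f(W, r) = r**2
G(l) = -3/2 + l/2 (G(l) = -2 + (l - 1*(-1))/2 = -2 + (l + 1)/2 = -2 + (1 + l)/2 = -2 + (1/2 + l/2) = -3/2 + l/2)
G(23)*f(-3, 2) = (-3/2 + (1/2)*23)*2**2 = (-3/2 + 23/2)*4 = 10*4 = 40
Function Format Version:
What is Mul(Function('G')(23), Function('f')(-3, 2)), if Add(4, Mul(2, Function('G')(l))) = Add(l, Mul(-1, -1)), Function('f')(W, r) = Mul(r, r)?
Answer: 40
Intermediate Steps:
Function('f')(W, r) = Pow(r, 2)
Function('G')(l) = Add(Rational(-3, 2), Mul(Rational(1, 2), l)) (Function('G')(l) = Add(-2, Mul(Rational(1, 2), Add(l, Mul(-1, -1)))) = Add(-2, Mul(Rational(1, 2), Add(l, 1))) = Add(-2, Mul(Rational(1, 2), Add(1, l))) = Add(-2, Add(Rational(1, 2), Mul(Rational(1, 2), l))) = Add(Rational(-3, 2), Mul(Rational(1, 2), l)))
Mul(Function('G')(23), Function('f')(-3, 2)) = Mul(Add(Rational(-3, 2), Mul(Rational(1, 2), 23)), Pow(2, 2)) = Mul(Add(Rational(-3, 2), Rational(23, 2)), 4) = Mul(10, 4) = 40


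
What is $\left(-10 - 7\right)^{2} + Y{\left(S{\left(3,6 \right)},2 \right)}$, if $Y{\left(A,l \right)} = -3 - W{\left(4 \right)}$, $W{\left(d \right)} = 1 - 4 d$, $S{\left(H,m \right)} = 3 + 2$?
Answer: $301$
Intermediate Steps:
$S{\left(H,m \right)} = 5$
$Y{\left(A,l \right)} = 12$ ($Y{\left(A,l \right)} = -3 - \left(1 - 16\right) = -3 - -15 = -3 + 15 = 12$)
$\left(-10 - 7\right)^{2} + Y{\left(S{\left(3,6 \right)},2 \right)} = \left(-10 - 7\right)^{2} + 12 = \left(-17\right)^{2} + 12 = 289 + 12 = 301$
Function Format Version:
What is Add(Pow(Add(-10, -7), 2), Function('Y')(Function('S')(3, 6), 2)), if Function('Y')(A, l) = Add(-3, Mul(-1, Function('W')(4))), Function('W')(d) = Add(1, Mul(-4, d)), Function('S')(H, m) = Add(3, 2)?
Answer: 301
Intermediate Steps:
Function('S')(H, m) = 5
Function('Y')(A, l) = 12 (Function('Y')(A, l) = Add(-3, Mul(-1, Add(1, Mul(-4, 4)))) = Add(-3, Mul(-1, Add(1, -16))) = Add(-3, Mul(-1, -15)) = Add(-3, 15) = 12)
Add(Pow(Add(-10, -7), 2), Function('Y')(Function('S')(3, 6), 2)) = Add(Pow(Add(-10, -7), 2), 12) = Add(Pow(-17, 2), 12) = Add(289, 12) = 301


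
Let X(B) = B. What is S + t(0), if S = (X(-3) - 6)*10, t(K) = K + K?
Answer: -90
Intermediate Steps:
t(K) = 2*K
S = -90 (S = (-3 - 6)*10 = -9*10 = -90)
S + t(0) = -90 + 2*0 = -90 + 0 = -90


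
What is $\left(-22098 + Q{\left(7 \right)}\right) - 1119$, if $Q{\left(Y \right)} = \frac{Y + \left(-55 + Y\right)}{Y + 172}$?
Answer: $- \frac{4155884}{179} \approx -23217.0$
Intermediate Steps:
$Q{\left(Y \right)} = \frac{-55 + 2 Y}{172 + Y}$
$\left(-22098 + Q{\left(7 \right)}\right) - 1119 = \left(-22098 + \frac{-55 + 2 \cdot 7}{172 + 7}\right) - 1119 = \left(-22098 + \frac{-55 + 14}{179}\right) - 1119 = \left(-22098 + \frac{1}{179} \left(-41\right)\right) - 1119 = \left(-22098 - \frac{41}{179}\right) - 1119 = - \frac{3955583}{179} - 1119 = - \frac{4155884}{179}$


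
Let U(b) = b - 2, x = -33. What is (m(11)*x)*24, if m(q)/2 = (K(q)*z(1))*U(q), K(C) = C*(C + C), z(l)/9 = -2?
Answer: 62099136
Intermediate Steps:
z(l) = -18 (z(l) = 9*(-2) = -18)
U(b) = -2 + b
K(C) = 2*C² (K(C) = C*(2*C) = 2*C²)
m(q) = -72*q²*(-2 + q) (m(q) = 2*(((2*q²)*(-18))*(-2 + q)) = 2*((-36*q²)*(-2 + q)) = 2*(-36*q²*(-2 + q)) = -72*q²*(-2 + q))
(m(11)*x)*24 = ((72*11²*(2 - 1*11))*(-33))*24 = ((72*121*(2 - 11))*(-33))*24 = ((72*121*(-9))*(-33))*24 = -78408*(-33)*24 = 2587464*24 = 62099136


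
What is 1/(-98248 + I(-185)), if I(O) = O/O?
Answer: -1/98247 ≈ -1.0178e-5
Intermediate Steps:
I(O) = 1
1/(-98248 + I(-185)) = 1/(-98248 + 1) = 1/(-98247) = -1/98247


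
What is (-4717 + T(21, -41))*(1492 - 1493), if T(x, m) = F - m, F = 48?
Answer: 4628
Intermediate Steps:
T(x, m) = 48 - m
(-4717 + T(21, -41))*(1492 - 1493) = (-4717 + (48 - 1*(-41)))*(1492 - 1493) = (-4717 + (48 + 41))*(-1) = (-4717 + 89)*(-1) = -4628*(-1) = 4628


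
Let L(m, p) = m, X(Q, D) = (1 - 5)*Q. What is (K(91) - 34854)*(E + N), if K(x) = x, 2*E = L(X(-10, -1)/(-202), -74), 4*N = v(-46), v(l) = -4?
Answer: 3858693/101 ≈ 38205.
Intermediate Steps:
X(Q, D) = -4*Q
N = -1 (N = (1/4)*(-4) = -1)
E = -10/101 (E = (-4*(-10)/(-202))/2 = (40*(-1/202))/2 = (1/2)*(-20/101) = -10/101 ≈ -0.099010)
(K(91) - 34854)*(E + N) = (91 - 34854)*(-10/101 - 1) = -34763*(-111/101) = 3858693/101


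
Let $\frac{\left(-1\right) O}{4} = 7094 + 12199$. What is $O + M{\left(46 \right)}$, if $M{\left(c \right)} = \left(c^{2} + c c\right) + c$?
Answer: $-72894$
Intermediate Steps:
$M{\left(c \right)} = c + 2 c^{2}$ ($M{\left(c \right)} = \left(c^{2} + c^{2}\right) + c = 2 c^{2} + c = c + 2 c^{2}$)
$O = -77172$ ($O = - 4 \left(7094 + 12199\right) = \left(-4\right) 19293 = -77172$)
$O + M{\left(46 \right)} = -77172 + 46 \left(1 + 2 \cdot 46\right) = -77172 + 46 \left(1 + 92\right) = -77172 + 46 \cdot 93 = -77172 + 4278 = -72894$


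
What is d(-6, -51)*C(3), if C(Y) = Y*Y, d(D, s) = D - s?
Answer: 405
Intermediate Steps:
C(Y) = Y²
d(-6, -51)*C(3) = (-6 - 1*(-51))*3² = (-6 + 51)*9 = 45*9 = 405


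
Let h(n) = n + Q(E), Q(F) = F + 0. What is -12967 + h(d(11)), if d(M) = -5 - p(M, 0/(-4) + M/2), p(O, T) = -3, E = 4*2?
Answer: -12961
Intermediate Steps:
E = 8
Q(F) = F
d(M) = -2 (d(M) = -5 - 1*(-3) = -5 + 3 = -2)
h(n) = 8 + n (h(n) = n + 8 = 8 + n)
-12967 + h(d(11)) = -12967 + (8 - 2) = -12967 + 6 = -12961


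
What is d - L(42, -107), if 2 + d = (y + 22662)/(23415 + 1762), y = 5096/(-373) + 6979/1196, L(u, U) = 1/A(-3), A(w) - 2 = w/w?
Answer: -48303004271/33694983348 ≈ -1.4335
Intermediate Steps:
A(w) = 3 (A(w) = 2 + w/w = 2 + 1 = 3)
L(u, U) = 1/3
y = -3491649/446108 (y = 5096*(-1/373) + 6979*(1/1196) = -5096/373 + 6979/1196 = -3491649/446108 ≈ -7.8269)
d = -12357114385/11231661116 (d = -2 + (-3491649/446108 + 22662)/(23415 + 1762) = -2 + (10106207847/446108)/25177 = -2 + (10106207847/446108)*(1/25177) = -2 + 10106207847/11231661116 = -12357114385/11231661116 ≈ -1.1002)
d - L(42, -107) = -12357114385/11231661116 - 1*1/3 = -12357114385/11231661116 - 1/3 = -48303004271/33694983348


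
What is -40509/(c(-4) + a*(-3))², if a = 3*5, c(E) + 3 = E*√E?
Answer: -1417815/87616 + 121527*I/21904 ≈ -16.182 + 5.5482*I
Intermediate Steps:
c(E) = -3 + E^(3/2) (c(E) = -3 + E*√E = -3 + E^(3/2))
a = 15
-40509/(c(-4) + a*(-3))² = -40509/((-3 + (-4)^(3/2)) + 15*(-3))² = -40509/((-3 - 8*I) - 45)² = -40509/(-48 - 8*I)²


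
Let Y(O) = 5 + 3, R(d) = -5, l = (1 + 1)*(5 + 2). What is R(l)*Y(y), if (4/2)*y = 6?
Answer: -40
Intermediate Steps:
l = 14 (l = 2*7 = 14)
y = 3 (y = (1/2)*6 = 3)
Y(O) = 8
R(l)*Y(y) = -5*8 = -40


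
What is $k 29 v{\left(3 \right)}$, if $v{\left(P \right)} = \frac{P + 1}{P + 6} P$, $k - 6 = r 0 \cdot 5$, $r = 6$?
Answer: $232$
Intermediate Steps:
$k = 6$ ($k = 6 + 6 \cdot 0 \cdot 5 = 6 + 0 \cdot 5 = 6 + 0 = 6$)
$v{\left(P \right)} = \frac{P \left(1 + P\right)}{6 + P}$ ($v{\left(P \right)} = \frac{1 + P}{6 + P} P = \frac{P \left(1 + P\right)}{6 + P}$)
$k 29 v{\left(3 \right)} = 6 \cdot 29 \frac{3 \left(1 + 3\right)}{6 + 3} = 174 \cdot 3 \cdot \frac{1}{9} \cdot 4 = 174 \cdot \frac{4}{3} = 232$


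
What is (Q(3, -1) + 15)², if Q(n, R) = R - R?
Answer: 225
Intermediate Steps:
Q(n, R) = 0
(Q(3, -1) + 15)² = (0 + 15)² = 15² = 225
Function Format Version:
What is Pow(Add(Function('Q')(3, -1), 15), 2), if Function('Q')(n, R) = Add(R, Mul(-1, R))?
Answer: 225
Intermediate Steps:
Function('Q')(n, R) = 0
Pow(Add(Function('Q')(3, -1), 15), 2) = Pow(Add(0, 15), 2) = Pow(15, 2) = 225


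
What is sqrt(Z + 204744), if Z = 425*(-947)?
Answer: I*sqrt(197731) ≈ 444.67*I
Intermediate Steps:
Z = -402475
sqrt(Z + 204744) = sqrt(-402475 + 204744) = sqrt(-197731) = I*sqrt(197731)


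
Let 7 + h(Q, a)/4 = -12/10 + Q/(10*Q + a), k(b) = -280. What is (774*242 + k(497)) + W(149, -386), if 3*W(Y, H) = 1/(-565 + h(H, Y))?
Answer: 2073104191667/11084459 ≈ 1.8703e+5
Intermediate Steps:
h(Q, a) = -164/5 + 4*Q/(a + 10*Q) (h(Q, a) = -28 + 4*(-12/10 + Q/(10*Q + a)) = -28 + 4*(-12*⅒ + Q/(a + 10*Q)) = -28 + 4*(-6/5 + Q/(a + 10*Q)) = -28 + (-24/5 + 4*Q/(a + 10*Q)) = -164/5 + 4*Q/(a + 10*Q))
W(Y, H) = 1/(3*(-565 + 4*(-405*H - 41*Y)/(5*(Y + 10*H))))
(774*242 + k(497)) + W(149, -386) = (774*242 - 280) + 5*(-1*149 - 10*(-386))/(3*(2989*149 + 29870*(-386))) = (187308 - 280) + 5*(-149 + 3860)/(3*(445361 - 11529820)) = 187028 + (5/3)*3711/(-11084459) = 187028 + (5/3)*(-1/11084459)*3711 = 187028 - 6185/11084459 = 2073104191667/11084459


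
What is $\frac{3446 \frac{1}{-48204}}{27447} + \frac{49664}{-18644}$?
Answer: $- \frac{8213534638007}{3083380115634} \approx -2.6638$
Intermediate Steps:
$\frac{3446 \frac{1}{-48204}}{27447} + \frac{49664}{-18644} = 3446 \left(- \frac{1}{48204}\right) \frac{1}{27447} + 49664 \left(- \frac{1}{18644}\right) = \left(- \frac{1723}{24102}\right) \frac{1}{27447} - \frac{12416}{4661} = - \frac{1723}{661527594} - \frac{12416}{4661} = - \frac{8213534638007}{3083380115634}$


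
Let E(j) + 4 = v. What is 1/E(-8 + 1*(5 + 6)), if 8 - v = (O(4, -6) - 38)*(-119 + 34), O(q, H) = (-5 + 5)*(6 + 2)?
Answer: -1/3226 ≈ -0.00030998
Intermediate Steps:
O(q, H) = 0 (O(q, H) = 0*8 = 0)
v = -3222 (v = 8 - (0 - 38)*(-119 + 34) = 8 - (-38)*(-85) = 8 - 1*3230 = 8 - 3230 = -3222)
E(j) = -3226 (E(j) = -4 - 3222 = -3226)
1/E(-8 + 1*(5 + 6)) = 1/(-3226) = -1/3226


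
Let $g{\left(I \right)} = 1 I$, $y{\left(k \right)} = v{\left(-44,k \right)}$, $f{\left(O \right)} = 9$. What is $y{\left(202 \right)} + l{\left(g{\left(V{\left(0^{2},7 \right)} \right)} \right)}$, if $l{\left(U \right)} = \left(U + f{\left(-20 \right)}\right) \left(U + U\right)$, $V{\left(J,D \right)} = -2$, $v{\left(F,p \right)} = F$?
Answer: $-72$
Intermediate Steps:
$y{\left(k \right)} = -44$
$g{\left(I \right)} = I$
$l{\left(U \right)} = 2 U \left(9 + U\right)$ ($l{\left(U \right)} = \left(U + 9\right) \left(U + U\right) = \left(9 + U\right) 2 U = 2 U \left(9 + U\right)$)
$y{\left(202 \right)} + l{\left(g{\left(V{\left(0^{2},7 \right)} \right)} \right)} = -44 + 2 \left(-2\right) \left(9 - 2\right) = -44 + 2 \left(-2\right) 7 = -44 - 28 = -72$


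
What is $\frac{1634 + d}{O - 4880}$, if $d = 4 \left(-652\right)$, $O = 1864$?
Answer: $\frac{487}{1508} \approx 0.32294$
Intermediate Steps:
$d = -2608$
$\frac{1634 + d}{O - 4880} = \frac{1634 - 2608}{1864 - 4880} = - \frac{974}{-3016} = \left(-974\right) \left(- \frac{1}{3016}\right) = \frac{487}{1508}$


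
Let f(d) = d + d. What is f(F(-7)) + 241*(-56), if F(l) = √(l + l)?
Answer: -13496 + 2*I*√14 ≈ -13496.0 + 7.4833*I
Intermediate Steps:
F(l) = √2*√l (F(l) = √(2*l) = √2*√l)
f(d) = 2*d
f(F(-7)) + 241*(-56) = 2*(√2*√(-7)) + 241*(-56) = 2*(√2*(I*√7)) - 13496 = 2*(I*√14) - 13496 = 2*I*√14 - 13496 = -13496 + 2*I*√14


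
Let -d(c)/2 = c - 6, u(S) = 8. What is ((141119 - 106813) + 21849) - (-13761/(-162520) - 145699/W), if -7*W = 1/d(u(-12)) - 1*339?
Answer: 13047396851963/220539640 ≈ 59161.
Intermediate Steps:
d(c) = 12 - 2*c (d(c) = -2*(c - 6) = -2*(-6 + c) = 12 - 2*c)
W = 1357/28 (W = -(1/(12 - 2*8) - 1*339)/7 = -(1/(12 - 16) - 339)/7 = -(1/(-4) - 339)/7 = -(-1/4 - 339)/7 = -1/7*(-1357/4) = 1357/28 ≈ 48.464)
((141119 - 106813) + 21849) - (-13761/(-162520) - 145699/W) = ((141119 - 106813) + 21849) - (-13761/(-162520) - 145699/1357/28) = (34306 + 21849) - (-13761*(-1/162520) - 145699*28/1357) = 56155 - (13761/162520 - 4079572/1357) = 56155 - 1*(-662993367763/220539640) = 56155 + 662993367763/220539640 = 13047396851963/220539640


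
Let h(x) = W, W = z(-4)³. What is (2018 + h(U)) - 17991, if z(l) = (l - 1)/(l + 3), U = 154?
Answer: -15848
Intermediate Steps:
z(l) = (-1 + l)/(3 + l)
W = 125 (W = ((-1 - 4)/(3 - 4))³ = (-5/(-1))³ = (-1*(-5))³ = 5³ = 125)
h(x) = 125
(2018 + h(U)) - 17991 = (2018 + 125) - 17991 = 2143 - 17991 = -15848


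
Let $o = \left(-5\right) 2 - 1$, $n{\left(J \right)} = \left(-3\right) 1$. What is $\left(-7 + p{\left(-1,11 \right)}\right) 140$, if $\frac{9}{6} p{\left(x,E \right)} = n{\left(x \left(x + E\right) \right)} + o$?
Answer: $- \frac{6860}{3} \approx -2286.7$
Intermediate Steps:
$n{\left(J \right)} = -3$
$o = -11$ ($o = -10 - 1 = -11$)
$p{\left(x,E \right)} = - \frac{28}{3}$ ($p{\left(x,E \right)} = \frac{2 \left(-3 - 11\right)}{3} = \frac{2}{3} \left(-14\right) = - \frac{28}{3}$)
$\left(-7 + p{\left(-1,11 \right)}\right) 140 = \left(-7 - \frac{28}{3}\right) 140 = \left(- \frac{49}{3}\right) 140 = - \frac{6860}{3}$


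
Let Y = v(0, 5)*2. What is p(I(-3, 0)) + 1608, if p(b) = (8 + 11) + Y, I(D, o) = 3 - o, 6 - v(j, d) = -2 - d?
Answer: 1653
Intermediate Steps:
v(j, d) = 8 + d (v(j, d) = 6 - (-2 - d) = 6 + (2 + d) = 8 + d)
Y = 26 (Y = (8 + 5)*2 = 13*2 = 26)
p(b) = 45 (p(b) = (8 + 11) + 26 = 19 + 26 = 45)
p(I(-3, 0)) + 1608 = 45 + 1608 = 1653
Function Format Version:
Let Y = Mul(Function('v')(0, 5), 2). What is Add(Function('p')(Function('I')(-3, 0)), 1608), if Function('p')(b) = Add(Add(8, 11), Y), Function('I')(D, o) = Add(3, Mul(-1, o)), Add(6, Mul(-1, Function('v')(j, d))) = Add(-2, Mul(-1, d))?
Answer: 1653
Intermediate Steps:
Function('v')(j, d) = Add(8, d) (Function('v')(j, d) = Add(6, Mul(-1, Add(-2, Mul(-1, d)))) = Add(6, Add(2, d)) = Add(8, d))
Y = 26 (Y = Mul(Add(8, 5), 2) = Mul(13, 2) = 26)
Function('p')(b) = 45 (Function('p')(b) = Add(Add(8, 11), 26) = Add(19, 26) = 45)
Add(Function('p')(Function('I')(-3, 0)), 1608) = Add(45, 1608) = 1653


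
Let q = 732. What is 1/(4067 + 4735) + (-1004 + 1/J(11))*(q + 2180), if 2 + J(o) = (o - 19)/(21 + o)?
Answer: -25745341439/8802 ≈ -2.9249e+6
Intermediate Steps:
J(o) = -2 + (-19 + o)/(21 + o) (J(o) = -2 + (o - 19)/(21 + o) = -2 + (-19 + o)/(21 + o))
1/(4067 + 4735) + (-1004 + 1/J(11))*(q + 2180) = 1/(4067 + 4735) + (-1004 + 1/((-61 - 1*11)/(21 + 11)))*(732 + 2180) = 1/8802 + (-1004 + 1/((-61 - 11)/32))*2912 = 1/8802 + (-1004 + 1/((1/32)*(-72)))*2912 = 1/8802 + (-1004 + 1/(-9/4))*2912 = 1/8802 + (-1004 - 4/9)*2912 = 1/8802 - 9040/9*2912 = 1/8802 - 26324480/9 = -25745341439/8802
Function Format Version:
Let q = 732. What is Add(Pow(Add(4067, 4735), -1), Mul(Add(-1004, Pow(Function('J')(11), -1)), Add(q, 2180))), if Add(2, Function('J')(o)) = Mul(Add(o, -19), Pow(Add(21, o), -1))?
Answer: Rational(-25745341439, 8802) ≈ -2.9249e+6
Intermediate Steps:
Function('J')(o) = Add(-2, Mul(Pow(Add(21, o), -1), Add(-19, o))) (Function('J')(o) = Add(-2, Mul(Add(o, -19), Pow(Add(21, o), -1))) = Add(-2, Mul(Add(-19, o), Pow(Add(21, o), -1))) = Add(-2, Mul(Pow(Add(21, o), -1), Add(-19, o))))
Add(Pow(Add(4067, 4735), -1), Mul(Add(-1004, Pow(Function('J')(11), -1)), Add(q, 2180))) = Add(Pow(Add(4067, 4735), -1), Mul(Add(-1004, Pow(Mul(Pow(Add(21, 11), -1), Add(-61, Mul(-1, 11))), -1)), Add(732, 2180))) = Add(Pow(8802, -1), Mul(Add(-1004, Pow(Mul(Pow(32, -1), Add(-61, -11)), -1)), 2912)) = Add(Rational(1, 8802), Mul(Add(-1004, Pow(Mul(Rational(1, 32), -72), -1)), 2912)) = Add(Rational(1, 8802), Mul(Add(-1004, Pow(Rational(-9, 4), -1)), 2912)) = Add(Rational(1, 8802), Mul(Add(-1004, Rational(-4, 9)), 2912)) = Add(Rational(1, 8802), Mul(Rational(-9040, 9), 2912)) = Add(Rational(1, 8802), Rational(-26324480, 9)) = Rational(-25745341439, 8802)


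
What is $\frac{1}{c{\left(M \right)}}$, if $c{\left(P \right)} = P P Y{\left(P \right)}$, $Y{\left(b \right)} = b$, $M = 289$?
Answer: $\frac{1}{24137569} \approx 4.1429 \cdot 10^{-8}$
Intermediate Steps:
$c{\left(P \right)} = P^{3}$ ($c{\left(P \right)} = P P P = P^{2} P = P^{3}$)
$\frac{1}{c{\left(M \right)}} = \frac{1}{289^{3}} = \frac{1}{24137569}$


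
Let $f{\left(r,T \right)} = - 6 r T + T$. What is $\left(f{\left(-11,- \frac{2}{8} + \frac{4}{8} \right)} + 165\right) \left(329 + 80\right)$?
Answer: $\frac{297343}{4} \approx 74336.0$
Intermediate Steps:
$f{\left(r,T \right)} = T - 6 T r$ ($f{\left(r,T \right)} = - 6 T r + T = T - 6 T r$)
$\left(f{\left(-11,- \frac{2}{8} + \frac{4}{8} \right)} + 165\right) \left(329 + 80\right) = \left(\left(- \frac{2}{8} + \frac{4}{8}\right) \left(1 - -66\right) + 165\right) \left(329 + 80\right) = \left(\left(\left(-2\right) \frac{1}{8} + 4 \cdot \frac{1}{8}\right) \left(1 + 66\right) + 165\right) 409 = \left(\left(- \frac{1}{4} + \frac{1}{2}\right) 67 + 165\right) 409 = \left(\frac{1}{4} \cdot 67 + 165\right) 409 = \left(\frac{67}{4} + 165\right) 409 = \frac{727}{4} \cdot 409 = \frac{297343}{4}$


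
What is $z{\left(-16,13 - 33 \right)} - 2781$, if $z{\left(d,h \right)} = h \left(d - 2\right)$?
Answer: $-2421$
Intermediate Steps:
$z{\left(d,h \right)} = h \left(-2 + d\right)$
$z{\left(-16,13 - 33 \right)} - 2781 = \left(13 - 33\right) \left(-2 - 16\right) - 2781 = \left(13 - 33\right) \left(-18\right) - 2781 = \left(-20\right) \left(-18\right) - 2781 = 360 - 2781 = -2421$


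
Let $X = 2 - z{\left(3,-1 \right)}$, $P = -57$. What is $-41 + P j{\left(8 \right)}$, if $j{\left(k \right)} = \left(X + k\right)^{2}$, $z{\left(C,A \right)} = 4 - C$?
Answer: $-4658$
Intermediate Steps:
$X = 1$ ($X = 2 - \left(4 - 3\right) = 2 - 1 = 1$)
$j{\left(k \right)} = \left(1 + k\right)^{2}$
$-41 + P j{\left(8 \right)} = -41 - 57 \left(1 + 8\right)^{2} = -41 - 57 \cdot 9^{2} = -41 - 4617 = -4658$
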